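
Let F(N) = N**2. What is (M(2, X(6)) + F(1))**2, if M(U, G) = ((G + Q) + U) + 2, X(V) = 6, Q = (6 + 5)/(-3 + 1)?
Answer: 121/4 ≈ 30.250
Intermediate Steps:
Q = -11/2 (Q = 11/(-2) = 11*(-1/2) = -11/2 ≈ -5.5000)
M(U, G) = -7/2 + G + U (M(U, G) = ((G - 11/2) + U) + 2 = ((-11/2 + G) + U) + 2 = (-11/2 + G + U) + 2 = -7/2 + G + U)
(M(2, X(6)) + F(1))**2 = ((-7/2 + 6 + 2) + 1**2)**2 = (9/2 + 1)**2 = (11/2)**2 = 121/4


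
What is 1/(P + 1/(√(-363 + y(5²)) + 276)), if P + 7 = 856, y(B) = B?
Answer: 4996974/4242448951 + I*√2/4242448951 ≈ 0.0011779 + 3.3335e-10*I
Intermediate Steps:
P = 849 (P = -7 + 856 = 849)
1/(P + 1/(√(-363 + y(5²)) + 276)) = 1/(849 + 1/(√(-363 + 5²) + 276)) = 1/(849 + 1/(√(-363 + 25) + 276)) = 1/(849 + 1/(√(-338) + 276)) = 1/(849 + 1/(13*I*√2 + 276)) = 1/(849 + 1/(276 + 13*I*√2))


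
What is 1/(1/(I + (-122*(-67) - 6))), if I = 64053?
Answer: 72221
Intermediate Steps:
1/(1/(I + (-122*(-67) - 6))) = 1/(1/(64053 + (-122*(-67) - 6))) = 1/(1/(64053 + (8174 - 6))) = 1/(1/(64053 + 8168)) = 1/(1/72221) = 72221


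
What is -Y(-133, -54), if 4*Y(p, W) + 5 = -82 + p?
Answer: 55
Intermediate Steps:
Y(p, W) = -87/4 + p/4 (Y(p, W) = -5/4 + (-82 + p)/4 = -5/4 + (-41/2 + p/4) = -87/4 + p/4)
-Y(-133, -54) = -(-87/4 + (1/4)*(-133)) = -(-87/4 - 133/4) = -1*(-55) = 55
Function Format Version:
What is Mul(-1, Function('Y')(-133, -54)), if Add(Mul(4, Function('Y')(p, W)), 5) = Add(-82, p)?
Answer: 55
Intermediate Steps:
Function('Y')(p, W) = Add(Rational(-87, 4), Mul(Rational(1, 4), p)) (Function('Y')(p, W) = Add(Rational(-5, 4), Mul(Rational(1, 4), Add(-82, p))) = Add(Rational(-5, 4), Add(Rational(-41, 2), Mul(Rational(1, 4), p))) = Add(Rational(-87, 4), Mul(Rational(1, 4), p)))
Mul(-1, Function('Y')(-133, -54)) = Mul(-1, Add(Rational(-87, 4), Mul(Rational(1, 4), -133))) = Mul(-1, Add(Rational(-87, 4), Rational(-133, 4))) = Mul(-1, -55) = 55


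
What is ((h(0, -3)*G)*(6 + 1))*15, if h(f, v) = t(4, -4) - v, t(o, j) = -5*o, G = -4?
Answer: 7140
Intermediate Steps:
h(f, v) = -20 - v (h(f, v) = -5*4 - v = -20 - v)
((h(0, -3)*G)*(6 + 1))*15 = (((-20 - 1*(-3))*(-4))*(6 + 1))*15 = (((-20 + 3)*(-4))*7)*15 = (-17*(-4)*7)*15 = (68*7)*15 = 476*15 = 7140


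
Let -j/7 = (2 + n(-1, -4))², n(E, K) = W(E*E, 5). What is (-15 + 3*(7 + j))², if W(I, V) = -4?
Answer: 6084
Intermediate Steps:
n(E, K) = -4
j = -28 (j = -7*(2 - 4)² = -7*(-2)² = -7*4 = -28)
(-15 + 3*(7 + j))² = (-15 + 3*(7 - 28))² = (-15 + 3*(-21))² = (-15 - 63)² = (-78)² = 6084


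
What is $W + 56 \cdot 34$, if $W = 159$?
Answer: $2063$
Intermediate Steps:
$W + 56 \cdot 34 = 159 + 56 \cdot 34 = 159 + 1904 = 2063$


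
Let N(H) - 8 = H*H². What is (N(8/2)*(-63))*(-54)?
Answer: 244944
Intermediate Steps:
N(H) = 8 + H³ (N(H) = 8 + H*H² = 8 + H³)
(N(8/2)*(-63))*(-54) = ((8 + (8/2)³)*(-63))*(-54) = ((8 + (8*(½))³)*(-63))*(-54) = ((8 + 4³)*(-63))*(-54) = ((8 + 64)*(-63))*(-54) = (72*(-63))*(-54) = -4536*(-54) = 244944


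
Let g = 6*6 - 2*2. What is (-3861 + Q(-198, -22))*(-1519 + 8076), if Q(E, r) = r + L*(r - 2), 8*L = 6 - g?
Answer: -24949385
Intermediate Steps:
g = 32 (g = 36 - 4 = 32)
L = -13/4 (L = (6 - 1*32)/8 = (6 - 32)/8 = (⅛)*(-26) = -13/4 ≈ -3.2500)
Q(E, r) = 13/2 - 9*r/4 (Q(E, r) = r - 13*(r - 2)/4 = r - 13*(-2 + r)/4 = r + (13/2 - 13*r/4) = 13/2 - 9*r/4)
(-3861 + Q(-198, -22))*(-1519 + 8076) = (-3861 + (13/2 - 9/4*(-22)))*(-1519 + 8076) = (-3861 + (13/2 + 99/2))*6557 = (-3861 + 56)*6557 = -3805*6557 = -24949385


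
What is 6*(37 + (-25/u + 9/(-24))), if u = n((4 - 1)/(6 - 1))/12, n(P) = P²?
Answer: -19121/4 ≈ -4780.3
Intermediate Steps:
u = 3/100 (u = ((4 - 1)/(6 - 1))²/12 = (3/5)²*(1/12) = (3*(⅕))²*(1/12) = (⅗)²*(1/12) = (9/25)*(1/12) = 3/100 ≈ 0.030000)
6*(37 + (-25/u + 9/(-24))) = 6*(37 + (-25/3/100 + 9/(-24))) = 6*(37 + (-25*100/3 + 9*(-1/24))) = 6*(37 + (-2500/3 - 3/8)) = 6*(37 - 20009/24) = 6*(-19121/24) = -19121/4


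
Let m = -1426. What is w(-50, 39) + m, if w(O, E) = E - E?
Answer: -1426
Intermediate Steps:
w(O, E) = 0
w(-50, 39) + m = 0 - 1426 = -1426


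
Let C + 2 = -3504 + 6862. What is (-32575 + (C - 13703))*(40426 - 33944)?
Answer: -278220404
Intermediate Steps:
C = 3356 (C = -2 + (-3504 + 6862) = -2 + 3358 = 3356)
(-32575 + (C - 13703))*(40426 - 33944) = (-32575 + (3356 - 13703))*(40426 - 33944) = (-32575 - 10347)*6482 = -42922*6482 = -278220404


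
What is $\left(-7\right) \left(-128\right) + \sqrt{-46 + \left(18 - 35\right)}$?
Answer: $896 + 3 i \sqrt{7} \approx 896.0 + 7.9373 i$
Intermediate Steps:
$\left(-7\right) \left(-128\right) + \sqrt{-46 + \left(18 - 35\right)} = 896 + \sqrt{-46 + \left(18 - 35\right)} = 896 + \sqrt{-46 - 17} = 896 + \sqrt{-63} = 896 + 3 i \sqrt{7}$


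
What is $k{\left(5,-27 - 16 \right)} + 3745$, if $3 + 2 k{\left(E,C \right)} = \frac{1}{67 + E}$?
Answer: $\frac{539065}{144} \approx 3743.5$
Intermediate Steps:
$k{\left(E,C \right)} = - \frac{3}{2} + \frac{1}{2 \left(67 + E\right)}$
$k{\left(5,-27 - 16 \right)} + 3745 = \frac{-200 - 15}{2 \left(67 + 5\right)} + 3745 = \frac{-200 - 15}{2 \cdot 72} + 3745 = \frac{1}{2} \cdot \frac{1}{72} \left(-215\right) + 3745 = - \frac{215}{144} + 3745 = \frac{539065}{144}$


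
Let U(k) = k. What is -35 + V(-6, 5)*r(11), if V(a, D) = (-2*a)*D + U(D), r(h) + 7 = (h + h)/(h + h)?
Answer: -425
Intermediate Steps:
r(h) = -6 (r(h) = -7 + (h + h)/(h + h) = -7 + (2*h)/((2*h)) = -7 + (2*h)*(1/(2*h)) = -7 + 1 = -6)
V(a, D) = D - 2*D*a (V(a, D) = (-2*a)*D + D = -2*D*a + D = D - 2*D*a)
-35 + V(-6, 5)*r(11) = -35 + (5*(1 - 2*(-6)))*(-6) = -35 + (5*(1 + 12))*(-6) = -35 + (5*13)*(-6) = -35 + 65*(-6) = -35 - 390 = -425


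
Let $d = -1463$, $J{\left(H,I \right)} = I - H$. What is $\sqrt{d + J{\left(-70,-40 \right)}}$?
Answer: $i \sqrt{1433} \approx 37.855 i$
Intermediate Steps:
$\sqrt{d + J{\left(-70,-40 \right)}} = \sqrt{-1463 - -30} = \sqrt{-1463 + \left(-40 + 70\right)} = \sqrt{-1463 + 30} = \sqrt{-1433} = i \sqrt{1433}$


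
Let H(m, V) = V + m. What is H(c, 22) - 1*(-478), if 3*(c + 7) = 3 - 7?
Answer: 1475/3 ≈ 491.67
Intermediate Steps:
c = -25/3 (c = -7 + (3 - 7)/3 = -7 + (1/3)*(-4) = -7 - 4/3 = -25/3 ≈ -8.3333)
H(c, 22) - 1*(-478) = (22 - 25/3) - 1*(-478) = 41/3 + 478 = 1475/3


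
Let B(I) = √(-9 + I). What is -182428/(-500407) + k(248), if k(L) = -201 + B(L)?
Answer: -100399379/500407 + √239 ≈ -185.18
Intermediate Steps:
k(L) = -201 + √(-9 + L)
-182428/(-500407) + k(248) = -182428/(-500407) + (-201 + √(-9 + 248)) = -182428*(-1/500407) + (-201 + √239) = 182428/500407 + (-201 + √239) = -100399379/500407 + √239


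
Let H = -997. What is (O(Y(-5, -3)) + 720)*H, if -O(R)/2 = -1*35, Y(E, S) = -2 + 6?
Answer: -787630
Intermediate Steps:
Y(E, S) = 4
O(R) = 70 (O(R) = -(-2)*35 = -2*(-35) = 70)
(O(Y(-5, -3)) + 720)*H = (70 + 720)*(-997) = 790*(-997) = -787630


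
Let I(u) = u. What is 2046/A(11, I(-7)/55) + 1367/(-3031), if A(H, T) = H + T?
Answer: 170130482/906269 ≈ 187.73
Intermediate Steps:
2046/A(11, I(-7)/55) + 1367/(-3031) = 2046/(11 - 7/55) + 1367/(-3031) = 2046/(11 - 7*1/55) + 1367*(-1/3031) = 2046/(11 - 7/55) - 1367/3031 = 2046/(598/55) - 1367/3031 = 2046*(55/598) - 1367/3031 = 56265/299 - 1367/3031 = 170130482/906269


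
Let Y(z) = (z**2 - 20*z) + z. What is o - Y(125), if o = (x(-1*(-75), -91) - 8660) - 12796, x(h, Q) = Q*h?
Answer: -41531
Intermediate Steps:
Y(z) = z**2 - 19*z
o = -28281 (o = (-(-91)*(-75) - 8660) - 12796 = (-91*75 - 8660) - 12796 = (-6825 - 8660) - 12796 = -15485 - 12796 = -28281)
o - Y(125) = -28281 - 125*(-19 + 125) = -28281 - 125*106 = -28281 - 1*13250 = -28281 - 13250 = -41531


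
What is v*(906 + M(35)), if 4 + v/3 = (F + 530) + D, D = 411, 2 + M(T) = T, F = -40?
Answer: 2526849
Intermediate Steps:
M(T) = -2 + T
v = 2691 (v = -12 + 3*((-40 + 530) + 411) = -12 + 3*(490 + 411) = -12 + 3*901 = -12 + 2703 = 2691)
v*(906 + M(35)) = 2691*(906 + (-2 + 35)) = 2691*(906 + 33) = 2691*939 = 2526849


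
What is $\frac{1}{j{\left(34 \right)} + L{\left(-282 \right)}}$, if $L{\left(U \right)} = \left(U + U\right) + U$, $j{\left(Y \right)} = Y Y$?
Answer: $\frac{1}{310} \approx 0.0032258$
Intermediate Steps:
$j{\left(Y \right)} = Y^{2}$
$L{\left(U \right)} = 3 U$ ($L{\left(U \right)} = 2 U + U = 3 U$)
$\frac{1}{j{\left(34 \right)} + L{\left(-282 \right)}} = \frac{1}{34^{2} + 3 \left(-282\right)} = \frac{1}{1156 - 846} = \frac{1}{310}$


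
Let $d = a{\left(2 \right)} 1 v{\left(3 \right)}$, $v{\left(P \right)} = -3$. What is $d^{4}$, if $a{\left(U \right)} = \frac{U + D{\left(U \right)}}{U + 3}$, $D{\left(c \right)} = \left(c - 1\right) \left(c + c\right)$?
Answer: $\frac{104976}{625} \approx 167.96$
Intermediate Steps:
$D{\left(c \right)} = 2 c \left(-1 + c\right)$ ($D{\left(c \right)} = \left(-1 + c\right) 2 c = 2 c \left(-1 + c\right)$)
$a{\left(U \right)} = \frac{U + 2 U \left(-1 + U\right)}{3 + U}$ ($a{\left(U \right)} = \frac{U + 2 U \left(-1 + U\right)}{U + 3} = \frac{U + 2 U \left(-1 + U\right)}{3 + U}$)
$d = - \frac{18}{5}$ ($d = \frac{2 \left(-1 + 2 \cdot 2\right)}{3 + 2} \cdot 1 \left(-3\right) = \frac{2 \left(-1 + 4\right)}{5} \cdot 1 \left(-3\right) = 2 \cdot \frac{1}{5} \cdot 3 \cdot 1 \left(-3\right) = \frac{6}{5} \cdot 1 \left(-3\right) = \frac{6}{5} \left(-3\right) = - \frac{18}{5} \approx -3.6$)
$d^{4} = \left(- \frac{18}{5}\right)^{4} = \frac{104976}{625}$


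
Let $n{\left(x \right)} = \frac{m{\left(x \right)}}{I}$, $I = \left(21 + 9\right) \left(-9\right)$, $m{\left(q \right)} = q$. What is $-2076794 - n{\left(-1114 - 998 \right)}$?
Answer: $- \frac{93456082}{45} \approx -2.0768 \cdot 10^{6}$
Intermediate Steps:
$I = -270$ ($I = 30 \left(-9\right) = -270$)
$n{\left(x \right)} = - \frac{x}{270}$ ($n{\left(x \right)} = \frac{x}{-270} = x \left(- \frac{1}{270}\right) = - \frac{x}{270}$)
$-2076794 - n{\left(-1114 - 998 \right)} = -2076794 - - \frac{-1114 - 998}{270} = -2076794 - \left(- \frac{1}{270}\right) \left(-2112\right) = -2076794 - \frac{352}{45} = - \frac{93456082}{45}$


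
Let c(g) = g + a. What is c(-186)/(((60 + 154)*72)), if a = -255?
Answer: -49/1712 ≈ -0.028621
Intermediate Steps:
c(g) = -255 + g (c(g) = g - 255 = -255 + g)
c(-186)/(((60 + 154)*72)) = (-255 - 186)/(((60 + 154)*72)) = -441/(214*72) = -441/15408 = -441*1/15408 = -49/1712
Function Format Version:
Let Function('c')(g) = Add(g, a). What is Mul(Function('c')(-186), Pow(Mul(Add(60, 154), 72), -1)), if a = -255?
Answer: Rational(-49, 1712) ≈ -0.028621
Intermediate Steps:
Function('c')(g) = Add(-255, g) (Function('c')(g) = Add(g, -255) = Add(-255, g))
Mul(Function('c')(-186), Pow(Mul(Add(60, 154), 72), -1)) = Mul(Add(-255, -186), Pow(Mul(Add(60, 154), 72), -1)) = Mul(-441, Pow(Mul(214, 72), -1)) = Mul(-441, Pow(15408, -1)) = Mul(-441, Rational(1, 15408)) = Rational(-49, 1712)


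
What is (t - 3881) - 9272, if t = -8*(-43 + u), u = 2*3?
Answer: -12857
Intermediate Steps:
u = 6
t = 296 (t = -8*(-43 + 6) = -8*(-37) = 296)
(t - 3881) - 9272 = (296 - 3881) - 9272 = -3585 - 9272 = -12857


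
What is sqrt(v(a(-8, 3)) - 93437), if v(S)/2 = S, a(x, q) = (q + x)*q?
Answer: I*sqrt(93467) ≈ 305.72*I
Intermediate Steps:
a(x, q) = q*(q + x)
v(S) = 2*S
sqrt(v(a(-8, 3)) - 93437) = sqrt(2*(3*(3 - 8)) - 93437) = sqrt(2*(3*(-5)) - 93437) = sqrt(2*(-15) - 93437) = sqrt(-30 - 93437) = sqrt(-93467) = I*sqrt(93467)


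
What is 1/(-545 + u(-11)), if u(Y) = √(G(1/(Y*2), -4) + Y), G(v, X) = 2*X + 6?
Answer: -545/297038 - I*√13/297038 ≈ -0.0018348 - 1.2138e-5*I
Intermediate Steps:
G(v, X) = 6 + 2*X
u(Y) = √(-2 + Y) (u(Y) = √((6 + 2*(-4)) + Y) = √((6 - 8) + Y) = √(-2 + Y))
1/(-545 + u(-11)) = 1/(-545 + √(-2 - 11)) = 1/(-545 + √(-13)) = 1/(-545 + I*√13)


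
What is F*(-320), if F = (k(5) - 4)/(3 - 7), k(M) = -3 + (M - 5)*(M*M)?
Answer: -560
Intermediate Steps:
k(M) = -3 + M**2*(-5 + M) (k(M) = -3 + (-5 + M)*M**2 = -3 + M**2*(-5 + M))
F = 7/4 (F = ((-3 + 5**3 - 5*5**2) - 4)/(3 - 7) = ((-3 + 125 - 5*25) - 4)/(-4) = ((-3 + 125 - 125) - 4)*(-1/4) = (-3 - 4)*(-1/4) = -7*(-1/4) = 7/4 ≈ 1.7500)
F*(-320) = (7/4)*(-320) = -560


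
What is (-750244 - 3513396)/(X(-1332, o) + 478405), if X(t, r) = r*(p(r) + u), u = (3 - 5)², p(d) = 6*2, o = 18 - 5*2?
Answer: -4263640/478533 ≈ -8.9098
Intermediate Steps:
o = 8 (o = 18 - 10 = 8)
p(d) = 12
u = 4 (u = (-2)² = 4)
X(t, r) = 16*r (X(t, r) = r*(12 + 4) = r*16 = 16*r)
(-750244 - 3513396)/(X(-1332, o) + 478405) = (-750244 - 3513396)/(16*8 + 478405) = -4263640/(128 + 478405) = -4263640/478533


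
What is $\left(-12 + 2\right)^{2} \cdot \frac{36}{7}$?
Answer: $\frac{3600}{7} \approx 514.29$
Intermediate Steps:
$\left(-12 + 2\right)^{2} \cdot \frac{36}{7} = \left(-10\right)^{2} \cdot 36 \cdot \frac{1}{7} = 100 \cdot \frac{36}{7} = \frac{3600}{7}$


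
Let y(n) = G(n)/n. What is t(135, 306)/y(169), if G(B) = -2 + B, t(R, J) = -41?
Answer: -6929/167 ≈ -41.491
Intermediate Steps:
y(n) = (-2 + n)/n
t(135, 306)/y(169) = -41*169/(-2 + 169) = -41/((1/169)*167) = -41/167/169 = -41*169/167 = -6929/167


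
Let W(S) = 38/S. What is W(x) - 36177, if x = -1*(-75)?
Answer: -2713237/75 ≈ -36177.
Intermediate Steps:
x = 75
W(x) - 36177 = 38/75 - 36177 = -2713237/75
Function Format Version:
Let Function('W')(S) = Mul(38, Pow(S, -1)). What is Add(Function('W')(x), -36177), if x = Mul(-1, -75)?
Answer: Rational(-2713237, 75) ≈ -36177.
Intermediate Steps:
x = 75
Add(Function('W')(x), -36177) = Add(Mul(38, Pow(75, -1)), -36177) = Add(Mul(38, Rational(1, 75)), -36177) = Add(Rational(38, 75), -36177) = Rational(-2713237, 75)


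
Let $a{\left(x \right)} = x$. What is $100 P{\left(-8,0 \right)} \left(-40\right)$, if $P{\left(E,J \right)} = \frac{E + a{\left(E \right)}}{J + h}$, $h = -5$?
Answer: $-12800$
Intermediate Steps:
$P{\left(E,J \right)} = \frac{2 E}{-5 + J}$ ($P{\left(E,J \right)} = \frac{E + E}{J - 5} = \frac{2 E}{-5 + J}$)
$100 P{\left(-8,0 \right)} \left(-40\right) = 100 \cdot 2 \left(-8\right) \frac{1}{-5 + 0} \left(-40\right) = 100 \cdot 2 \left(-8\right) \frac{1}{-5} \left(-40\right) = 100 \cdot 2 \left(-8\right) \left(- \frac{1}{5}\right) \left(-40\right) = 100 \cdot \frac{16}{5} \left(-40\right) = 320 \left(-40\right) = -12800$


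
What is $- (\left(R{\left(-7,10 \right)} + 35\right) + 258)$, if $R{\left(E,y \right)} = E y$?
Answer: $-223$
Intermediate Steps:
$- (\left(R{\left(-7,10 \right)} + 35\right) + 258) = - (\left(\left(-7\right) 10 + 35\right) + 258) = - (\left(-70 + 35\right) + 258) = - (-35 + 258) = \left(-1\right) 223 = -223$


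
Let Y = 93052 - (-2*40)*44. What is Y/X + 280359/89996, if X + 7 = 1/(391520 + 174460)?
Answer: -4917874476290379/356551462564 ≈ -13793.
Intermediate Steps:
X = -3961859/565980 (X = -7 + 1/(391520 + 174460) = -7 + 1/565980 = -3961859/565980 ≈ -7.0000)
Y = 96572 (Y = 93052 - (-80)*44 = 93052 - 1*(-3520) = 93052 + 3520 = 96572)
Y/X + 280359/89996 = 96572/(-3961859/565980) + 280359/89996 = 96572*(-565980/3961859) + 280359*(1/89996) = -54657820560/3961859 + 280359/89996 = -4917874476290379/356551462564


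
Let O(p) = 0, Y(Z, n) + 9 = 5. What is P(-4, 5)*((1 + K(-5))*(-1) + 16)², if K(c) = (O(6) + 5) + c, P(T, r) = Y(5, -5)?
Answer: -900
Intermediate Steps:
Y(Z, n) = -4 (Y(Z, n) = -9 + 5 = -4)
P(T, r) = -4
K(c) = 5 + c (K(c) = (0 + 5) + c = 5 + c)
P(-4, 5)*((1 + K(-5))*(-1) + 16)² = -4*((1 + (5 - 5))*(-1) + 16)² = -4*((1 + 0)*(-1) + 16)² = -4*(1*(-1) + 16)² = -4*(-1 + 16)² = -4*15² = -4*225 = -900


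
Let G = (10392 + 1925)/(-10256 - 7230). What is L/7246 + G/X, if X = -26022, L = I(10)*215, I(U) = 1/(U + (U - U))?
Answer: 2468048465/824269983558 ≈ 0.0029942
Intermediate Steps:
I(U) = 1/U (I(U) = 1/(U + 0) = 1/U)
L = 43/2 (L = 215/10 = (⅒)*215 = 43/2 ≈ 21.500)
G = -12317/17486 (G = 12317/(-17486) = 12317*(-1/17486) = -12317/17486 ≈ -0.70439)
L/7246 + G/X = (43/2)/7246 - 12317/17486/(-26022) = (43/2)*(1/7246) - 12317/17486*(-1/26022) = 43/14492 + 12317/455020692 = 2468048465/824269983558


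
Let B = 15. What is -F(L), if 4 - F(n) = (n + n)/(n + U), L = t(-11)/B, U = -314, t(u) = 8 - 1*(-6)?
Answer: -4703/1174 ≈ -4.0060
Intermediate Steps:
t(u) = 14 (t(u) = 8 + 6 = 14)
L = 14/15 ≈ 0.93333
F(n) = 4 - 2*n/(-314 + n) (F(n) = 4 - (n + n)/(n - 314) = 4 - 2*n/(-314 + n))
-F(L) = -2*(-628 + 14/15)/(-314 + 14/15) = -2*(-9406)/((-4696/15)*15) = -2*(-15)*(-9406)/(4696*15) = -1*4703/1174 = -4703/1174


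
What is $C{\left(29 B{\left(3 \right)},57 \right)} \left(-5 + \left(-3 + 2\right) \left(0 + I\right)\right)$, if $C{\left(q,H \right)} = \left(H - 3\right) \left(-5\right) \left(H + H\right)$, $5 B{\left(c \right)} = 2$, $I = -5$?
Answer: $0$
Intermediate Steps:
$B{\left(c \right)} = \frac{2}{5}$ ($B{\left(c \right)} = \frac{1}{5} \cdot 2 = \frac{2}{5}$)
$C{\left(q,H \right)} = 2 H \left(15 - 5 H\right)$ ($C{\left(q,H \right)} = \left(-3 + H\right) \left(-5\right) 2 H = \left(15 - 5 H\right) 2 H = 2 H \left(15 - 5 H\right)$)
$C{\left(29 B{\left(3 \right)},57 \right)} \left(-5 + \left(-3 + 2\right) \left(0 + I\right)\right) = 10 \cdot 57 \left(3 - 57\right) \left(-5 + \left(-3 + 2\right) \left(0 - 5\right)\right) = 10 \cdot 57 \left(3 - 57\right) \left(-5 - -5\right) = 10 \cdot 57 \left(-54\right) \left(-5 + 5\right) = \left(-30780\right) 0 = 0$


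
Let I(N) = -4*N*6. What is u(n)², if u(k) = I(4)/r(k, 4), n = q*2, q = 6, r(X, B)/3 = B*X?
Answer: 4/9 ≈ 0.44444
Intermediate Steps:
r(X, B) = 3*B*X (r(X, B) = 3*(B*X) = 3*B*X)
I(N) = -24*N
n = 12 (n = 6*2 = 12)
u(k) = -8/k (u(k) = (-24*4)/((3*4*k)) = -96*1/(12*k) = -8/k)
u(n)² = (-8/12)² = (-8*1/12)² = (-⅔)² = 4/9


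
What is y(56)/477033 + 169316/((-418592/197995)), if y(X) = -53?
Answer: -3997980355583059/49920549384 ≈ -80087.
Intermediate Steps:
y(56)/477033 + 169316/((-418592/197995)) = -53/477033 + 169316/((-418592/197995)) = -53*1/477033 + 169316/((-418592*1/197995)) = -53/477033 + 169316/(-418592/197995) = -53/477033 + 169316*(-197995/418592) = -53/477033 - 8380930355/104648 = -3997980355583059/49920549384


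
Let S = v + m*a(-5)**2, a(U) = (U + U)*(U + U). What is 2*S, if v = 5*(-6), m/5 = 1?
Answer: 99940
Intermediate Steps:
m = 5 (m = 5*1 = 5)
a(U) = 4*U**2 (a(U) = (2*U)*(2*U) = 4*U**2)
v = -30
S = 49970 (S = -30 + 5*(4*(-5)**2)**2 = -30 + 5*(4*25)**2 = -30 + 5*100**2 = -30 + 5*10000 = -30 + 50000 = 49970)
2*S = 2*49970 = 99940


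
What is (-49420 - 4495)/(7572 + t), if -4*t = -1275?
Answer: -215660/31563 ≈ -6.8327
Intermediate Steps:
t = 1275/4 (t = -¼*(-1275) = 1275/4 ≈ 318.75)
(-49420 - 4495)/(7572 + t) = (-49420 - 4495)/(7572 + 1275/4) = -53915/31563/4 = -53915*4/31563 = -215660/31563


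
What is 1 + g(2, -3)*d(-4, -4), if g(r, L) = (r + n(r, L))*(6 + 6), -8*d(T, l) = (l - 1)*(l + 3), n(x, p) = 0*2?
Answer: -14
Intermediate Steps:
n(x, p) = 0
d(T, l) = -(-1 + l)*(3 + l)/8 (d(T, l) = -(l - 1)*(l + 3)/8 = -(-1 + l)*(3 + l)/8)
g(r, L) = 12*r (g(r, L) = (r + 0)*(6 + 6) = r*12 = 12*r)
1 + g(2, -3)*d(-4, -4) = 1 + (12*2)*(3/8 - ¼*(-4) - ⅛*(-4)²) = 1 + 24*(3/8 + 1 - ⅛*16) = 1 + 24*(3/8 + 1 - 2) = 1 + 24*(-5/8) = 1 - 15 = -14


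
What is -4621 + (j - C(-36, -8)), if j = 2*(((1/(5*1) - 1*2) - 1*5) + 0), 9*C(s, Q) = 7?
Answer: -208592/45 ≈ -4635.4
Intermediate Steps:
C(s, Q) = 7/9 (C(s, Q) = (⅑)*7 = 7/9)
j = -68/5 (j = 2*(((1/5 - 2) - 5) + 0) = 2*(((⅕ - 2) - 5) + 0) = 2*((-9/5 - 5) + 0) = 2*(-34/5 + 0) = 2*(-34/5) = -68/5 ≈ -13.600)
-4621 + (j - C(-36, -8)) = -4621 + (-68/5 - 1*7/9) = -4621 + (-68/5 - 7/9) = -4621 - 647/45 = -208592/45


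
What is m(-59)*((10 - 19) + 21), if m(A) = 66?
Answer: 792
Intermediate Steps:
m(-59)*((10 - 19) + 21) = 66*((10 - 19) + 21) = 66*(-9 + 21) = 66*12 = 792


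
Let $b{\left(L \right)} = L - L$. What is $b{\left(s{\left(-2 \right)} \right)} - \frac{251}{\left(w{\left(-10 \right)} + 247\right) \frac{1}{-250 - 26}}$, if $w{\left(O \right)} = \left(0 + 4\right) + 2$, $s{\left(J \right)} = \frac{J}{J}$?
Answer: $\frac{3012}{11} \approx 273.82$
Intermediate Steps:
$s{\left(J \right)} = 1$
$w{\left(O \right)} = 6$ ($w{\left(O \right)} = 4 + 2 = 6$)
$b{\left(L \right)} = 0$
$b{\left(s{\left(-2 \right)} \right)} - \frac{251}{\left(w{\left(-10 \right)} + 247\right) \frac{1}{-250 - 26}} = 0 - \frac{251}{\left(6 + 247\right) \frac{1}{-250 - 26}} = 0 - \frac{251}{253 \frac{1}{-276}} = 0 - \frac{251}{253 \left(- \frac{1}{276}\right)} = 0 - \frac{251}{- \frac{11}{12}} = 0 - 251 \left(- \frac{12}{11}\right) = 0 - - \frac{3012}{11} = 0 + \frac{3012}{11} = \frac{3012}{11}$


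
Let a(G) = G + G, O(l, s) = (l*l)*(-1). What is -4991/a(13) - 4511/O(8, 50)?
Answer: -101069/832 ≈ -121.48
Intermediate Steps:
O(l, s) = -l**2 (O(l, s) = l**2*(-1) = -l**2)
a(G) = 2*G
-4991/a(13) - 4511/O(8, 50) = -4991/(2*13) - 4511/((-1*8**2)) = -4991/26 - 4511/((-1*64)) = -4991*1/26 - 4511/(-64) = -4991/26 - 4511*(-1/64) = -4991/26 + 4511/64 = -101069/832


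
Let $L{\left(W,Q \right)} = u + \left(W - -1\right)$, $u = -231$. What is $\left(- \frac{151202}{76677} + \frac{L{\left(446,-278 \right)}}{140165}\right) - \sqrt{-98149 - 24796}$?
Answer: $- \frac{21176666098}{10747431705} - i \sqrt{122945} \approx -1.9704 - 350.64 i$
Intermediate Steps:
$L{\left(W,Q \right)} = -230 + W$ ($L{\left(W,Q \right)} = -231 + \left(W - -1\right) = -231 + \left(W + 1\right) = -231 + \left(1 + W\right) = -230 + W$)
$\left(- \frac{151202}{76677} + \frac{L{\left(446,-278 \right)}}{140165}\right) - \sqrt{-98149 - 24796} = \left(- \frac{151202}{76677} + \frac{-230 + 446}{140165}\right) - \sqrt{-98149 - 24796} = \left(\left(-151202\right) \frac{1}{76677} + 216 \cdot \frac{1}{140165}\right) - \sqrt{-122945} = \left(- \frac{151202}{76677} + \frac{216}{140165}\right) - i \sqrt{122945} = - \frac{21176666098}{10747431705} - i \sqrt{122945}$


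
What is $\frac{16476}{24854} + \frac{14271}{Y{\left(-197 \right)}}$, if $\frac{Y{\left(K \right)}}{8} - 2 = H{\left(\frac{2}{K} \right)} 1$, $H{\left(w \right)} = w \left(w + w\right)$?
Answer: $\frac{6887725794957}{7717266416} \approx 892.51$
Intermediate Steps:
$H{\left(w \right)} = 2 w^{2}$ ($H{\left(w \right)} = w 2 w = 2 w^{2}$)
$Y{\left(K \right)} = 16 + \frac{64}{K^{2}}$ ($Y{\left(K \right)} = 16 + 8 \cdot 2 \left(\frac{2}{K}\right)^{2} \cdot 1 = 16 + 8 \cdot 2 \frac{4}{K^{2}} \cdot 1 = 16 + 8 \frac{8}{K^{2}} \cdot 1 = 16 + 8 \frac{8}{K^{2}} = 16 + \frac{64}{K^{2}}$)
$\frac{16476}{24854} + \frac{14271}{Y{\left(-197 \right)}} = \frac{16476}{24854} + \frac{14271}{16 + \frac{64}{38809}} = 16476 \cdot \frac{1}{24854} + \frac{14271}{16 + 64 \cdot \frac{1}{38809}} = \frac{8238}{12427} + \frac{14271}{16 + \frac{64}{38809}} = \frac{8238}{12427} + \frac{14271}{\frac{621008}{38809}} = \frac{8238}{12427} + 14271 \cdot \frac{38809}{621008} = \frac{8238}{12427} + \frac{553843239}{621008} = \frac{6887725794957}{7717266416}$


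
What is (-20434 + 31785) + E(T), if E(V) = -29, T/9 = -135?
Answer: 11322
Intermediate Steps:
T = -1215 (T = 9*(-135) = -1215)
(-20434 + 31785) + E(T) = (-20434 + 31785) - 29 = 11351 - 29 = 11322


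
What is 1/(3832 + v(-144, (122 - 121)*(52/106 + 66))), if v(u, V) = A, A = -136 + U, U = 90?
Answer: 1/3786 ≈ 0.00026413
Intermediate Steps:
A = -46 (A = -136 + 90 = -46)
v(u, V) = -46
1/(3832 + v(-144, (122 - 121)*(52/106 + 66))) = 1/(3832 - 46) = 1/3786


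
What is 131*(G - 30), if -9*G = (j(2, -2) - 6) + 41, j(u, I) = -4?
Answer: -39431/9 ≈ -4381.2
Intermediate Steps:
G = -31/9 (G = -((-4 - 6) + 41)/9 = -(-10 + 41)/9 = -⅑*31 = -31/9 ≈ -3.4444)
131*(G - 30) = 131*(-31/9 - 30) = 131*(-301/9) = -39431/9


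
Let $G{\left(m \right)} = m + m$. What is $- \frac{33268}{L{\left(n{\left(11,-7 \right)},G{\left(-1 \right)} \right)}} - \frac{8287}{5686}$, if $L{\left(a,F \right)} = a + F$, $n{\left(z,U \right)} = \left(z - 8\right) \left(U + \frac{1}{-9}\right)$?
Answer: $\frac{283452727}{199010} \approx 1424.3$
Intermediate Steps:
$n{\left(z,U \right)} = \left(-8 + z\right) \left(- \frac{1}{9} + U\right)$ ($n{\left(z,U \right)} = \left(-8 + z\right) \left(U - \frac{1}{9}\right) = \left(-8 + z\right) \left(- \frac{1}{9} + U\right)$)
$G{\left(m \right)} = 2 m$
$L{\left(a,F \right)} = F + a$
$- \frac{33268}{L{\left(n{\left(11,-7 \right)},G{\left(-1 \right)} \right)}} - \frac{8287}{5686} = - \frac{33268}{2 \left(-1\right) - \frac{64}{3}} - \frac{8287}{5686} = - \frac{33268}{-2 + \left(\frac{8}{9} + 56 - \frac{11}{9} - 77\right)} - \frac{8287}{5686} = - \frac{33268}{-2 - \frac{64}{3}} - \frac{8287}{5686} = - \frac{33268}{- \frac{70}{3}} - \frac{8287}{5686} = \left(-33268\right) \left(- \frac{3}{70}\right) - \frac{8287}{5686} = \frac{49902}{35} - \frac{8287}{5686} = \frac{283452727}{199010}$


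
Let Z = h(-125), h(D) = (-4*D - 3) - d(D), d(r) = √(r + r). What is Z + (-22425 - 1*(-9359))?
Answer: -12569 - 5*I*√10 ≈ -12569.0 - 15.811*I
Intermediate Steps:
d(r) = √2*√r (d(r) = √(2*r) = √2*√r)
h(D) = -3 - 4*D - √2*√D (h(D) = (-4*D - 3) - √2*√D = (-3 - 4*D) - √2*√D = -3 - 4*D - √2*√D)
Z = 497 - 5*I*√10 (Z = -3 - 4*(-125) - √2*√(-125) = -3 + 500 - √2*5*I*√5 = -3 + 500 - 5*I*√10 = 497 - 5*I*√10 ≈ 497.0 - 15.811*I)
Z + (-22425 - 1*(-9359)) = (497 - 5*I*√10) + (-22425 - 1*(-9359)) = (497 - 5*I*√10) + (-22425 + 9359) = (497 - 5*I*√10) - 13066 = -12569 - 5*I*√10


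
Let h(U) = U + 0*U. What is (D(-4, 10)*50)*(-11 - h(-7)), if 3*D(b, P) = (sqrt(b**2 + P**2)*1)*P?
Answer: -4000*sqrt(29)/3 ≈ -7180.2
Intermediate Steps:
h(U) = U (h(U) = U + 0 = U)
D(b, P) = P*sqrt(P**2 + b**2)/3 (D(b, P) = ((sqrt(b**2 + P**2)*1)*P)/3 = ((sqrt(P**2 + b**2)*1)*P)/3 = (sqrt(P**2 + b**2)*P)/3 = (P*sqrt(P**2 + b**2))/3 = P*sqrt(P**2 + b**2)/3)
(D(-4, 10)*50)*(-11 - h(-7)) = (((1/3)*10*sqrt(10**2 + (-4)**2))*50)*(-11 - 1*(-7)) = (((1/3)*10*sqrt(100 + 16))*50)*(-11 + 7) = (((1/3)*10*sqrt(116))*50)*(-4) = (((1/3)*10*(2*sqrt(29)))*50)*(-4) = ((20*sqrt(29)/3)*50)*(-4) = (1000*sqrt(29)/3)*(-4) = -4000*sqrt(29)/3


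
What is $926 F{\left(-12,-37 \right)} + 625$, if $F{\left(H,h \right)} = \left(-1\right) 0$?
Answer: $625$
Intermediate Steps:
$F{\left(H,h \right)} = 0$
$926 F{\left(-12,-37 \right)} + 625 = 926 \cdot 0 + 625 = 0 + 625 = 625$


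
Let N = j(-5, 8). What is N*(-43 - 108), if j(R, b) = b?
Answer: -1208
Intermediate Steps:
N = 8
N*(-43 - 108) = 8*(-43 - 108) = 8*(-151) = -1208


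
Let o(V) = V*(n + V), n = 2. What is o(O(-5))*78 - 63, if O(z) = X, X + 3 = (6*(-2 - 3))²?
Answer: 62899371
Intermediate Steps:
X = 897 (X = -3 + (6*(-2 - 3))² = -3 + (6*(-5))² = -3 + (-30)² = -3 + 900 = 897)
O(z) = 897
o(V) = V*(2 + V)
o(O(-5))*78 - 63 = (897*(2 + 897))*78 - 63 = (897*899)*78 - 63 = 806403*78 - 63 = 62899434 - 63 = 62899371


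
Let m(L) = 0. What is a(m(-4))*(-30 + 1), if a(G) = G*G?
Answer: 0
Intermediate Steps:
a(G) = G²
a(m(-4))*(-30 + 1) = 0²*(-30 + 1) = 0*(-29) = 0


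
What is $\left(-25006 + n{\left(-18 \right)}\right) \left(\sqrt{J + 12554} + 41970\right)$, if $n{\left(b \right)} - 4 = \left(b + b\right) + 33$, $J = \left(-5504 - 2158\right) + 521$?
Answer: $-1049459850 - 25005 \sqrt{5413} \approx -1.0513 \cdot 10^{9}$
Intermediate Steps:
$J = -7141$ ($J = -7662 + 521 = -7141$)
$n{\left(b \right)} = 37 + 2 b$ ($n{\left(b \right)} = 4 + \left(\left(b + b\right) + 33\right) = 4 + \left(2 b + 33\right) = 4 + \left(33 + 2 b\right) = 37 + 2 b$)
$\left(-25006 + n{\left(-18 \right)}\right) \left(\sqrt{J + 12554} + 41970\right) = \left(-25006 + \left(37 + 2 \left(-18\right)\right)\right) \left(\sqrt{-7141 + 12554} + 41970\right) = \left(-25006 + \left(37 - 36\right)\right) \left(\sqrt{5413} + 41970\right) = \left(-25006 + 1\right) \left(41970 + \sqrt{5413}\right) = - 25005 \left(41970 + \sqrt{5413}\right) = -1049459850 - 25005 \sqrt{5413}$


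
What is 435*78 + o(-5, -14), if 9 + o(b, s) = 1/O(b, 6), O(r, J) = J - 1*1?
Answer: 169606/5 ≈ 33921.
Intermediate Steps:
O(r, J) = -1 + J (O(r, J) = J - 1 = -1 + J)
o(b, s) = -44/5 (o(b, s) = -9 + 1/(-1 + 6) = -9 + 1/5 = -44/5)
435*78 + o(-5, -14) = 435*78 - 44/5 = 33930 - 44/5 = 169606/5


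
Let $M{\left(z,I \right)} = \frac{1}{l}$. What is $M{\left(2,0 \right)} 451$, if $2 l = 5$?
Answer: $\frac{902}{5} \approx 180.4$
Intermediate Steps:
$l = \frac{5}{2}$ ($l = \frac{1}{2} \cdot 5 = \frac{5}{2} \approx 2.5$)
$M{\left(z,I \right)} = \frac{2}{5}$ ($M{\left(z,I \right)} = \frac{1}{\frac{5}{2}} = \frac{2}{5}$)
$M{\left(2,0 \right)} 451 = \frac{2}{5} \cdot 451 = \frac{902}{5}$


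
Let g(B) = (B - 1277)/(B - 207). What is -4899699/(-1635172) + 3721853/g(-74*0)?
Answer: 179968758336405/298302092 ≈ 6.0331e+5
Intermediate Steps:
g(B) = (-1277 + B)/(-207 + B)
-4899699/(-1635172) + 3721853/g(-74*0) = -4899699/(-1635172) + 3721853/(((-1277 - 74*0)/(-207 - 74*0))) = -4899699*(-1/1635172) + 3721853/(((-1277 + 0)/(-207 + 0))) = 699957/233596 + 3721853/((-1277/(-207))) = 699957/233596 + 3721853/((-1/207*(-1277))) = 699957/233596 + 3721853/(1277/207) = 699957/233596 + 3721853*(207/1277) = 699957/233596 + 770423571/1277 = 179968758336405/298302092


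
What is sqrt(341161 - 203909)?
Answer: 2*sqrt(34313) ≈ 370.48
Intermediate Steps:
sqrt(341161 - 203909) = sqrt(137252) = 2*sqrt(34313)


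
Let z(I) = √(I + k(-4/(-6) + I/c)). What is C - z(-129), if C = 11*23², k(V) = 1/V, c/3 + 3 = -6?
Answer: 5819 - 2*I*√1578/7 ≈ 5819.0 - 11.35*I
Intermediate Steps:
c = -27 (c = -9 + 3*(-6) = -9 - 18 = -27)
z(I) = √(I + 1/(⅔ - I/27)) (z(I) = √(I + 1/(-4/(-6) + I/(-27))) = √(I + 1/(-4*(-⅙) + I*(-1/27))) = √(I + 1/(⅔ - I/27)))
C = 5819 (C = 11*529 = 5819)
C - z(-129) = 5819 - √((27 - 129*(18 - 1*(-129)))/(18 - 1*(-129))) = 5819 - √((27 - 129*(18 + 129))/(18 + 129)) = 5819 - √((27 - 129*147)/147) = 5819 - √((27 - 18963)/147) = 5819 - √((1/147)*(-18936)) = 5819 - √(-6312/49) = 5819 - 2*I*√1578/7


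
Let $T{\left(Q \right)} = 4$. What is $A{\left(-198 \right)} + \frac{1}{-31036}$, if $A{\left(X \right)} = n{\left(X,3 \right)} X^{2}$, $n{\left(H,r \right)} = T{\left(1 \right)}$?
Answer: $\frac{4866941375}{31036} \approx 1.5682 \cdot 10^{5}$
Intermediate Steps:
$n{\left(H,r \right)} = 4$
$A{\left(X \right)} = 4 X^{2}$
$A{\left(-198 \right)} + \frac{1}{-31036} = 4 \left(-198\right)^{2} + \frac{1}{-31036} = 4 \cdot 39204 - \frac{1}{31036} = 156816 - \frac{1}{31036} = \frac{4866941375}{31036}$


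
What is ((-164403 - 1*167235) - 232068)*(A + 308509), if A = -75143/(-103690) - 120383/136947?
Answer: -411583944650369032971/2366672405 ≈ -1.7391e+11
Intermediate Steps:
A = -2191904849/14200034430 (A = -75143*(-1/103690) - 120383*1/136947 = 75143/103690 - 120383/136947 = -2191904849/14200034430 ≈ -0.15436)
((-164403 - 1*167235) - 232068)*(A + 308509) = ((-164403 - 1*167235) - 232068)*(-2191904849/14200034430 + 308509) = ((-164403 - 167235) - 232068)*(4380836230060021/14200034430) = (-331638 - 232068)*(4380836230060021/14200034430) = -563706*4380836230060021/14200034430 = -411583944650369032971/2366672405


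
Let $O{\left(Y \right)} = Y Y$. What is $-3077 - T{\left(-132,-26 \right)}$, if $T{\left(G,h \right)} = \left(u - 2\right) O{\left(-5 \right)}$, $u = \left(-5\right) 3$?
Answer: $-2652$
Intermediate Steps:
$O{\left(Y \right)} = Y^{2}$
$u = -15$
$T{\left(G,h \right)} = -425$ ($T{\left(G,h \right)} = \left(-15 - 2\right) \left(-5\right)^{2} = \left(-17\right) 25 = -425$)
$-3077 - T{\left(-132,-26 \right)} = -3077 - -425 = -3077 + 425 = -2652$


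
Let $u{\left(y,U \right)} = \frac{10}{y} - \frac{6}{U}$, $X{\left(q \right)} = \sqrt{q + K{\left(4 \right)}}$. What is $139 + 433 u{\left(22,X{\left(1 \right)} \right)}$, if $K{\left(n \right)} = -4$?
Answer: $\frac{3694}{11} + 866 i \sqrt{3} \approx 335.82 + 1500.0 i$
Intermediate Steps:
$X{\left(q \right)} = \sqrt{-4 + q}$ ($X{\left(q \right)} = \sqrt{q - 4} = \sqrt{-4 + q}$)
$u{\left(y,U \right)} = - \frac{6}{U} + \frac{10}{y}$
$139 + 433 u{\left(22,X{\left(1 \right)} \right)} = 139 + 433 \left(- \frac{6}{\sqrt{-4 + 1}} + \frac{10}{22}\right) = 139 + 433 \left(- \frac{6}{\sqrt{-3}} + 10 \cdot \frac{1}{22}\right) = 139 + 433 \left(- \frac{6}{i \sqrt{3}} + \frac{5}{11}\right) = 139 + 433 \left(- 6 \left(- \frac{i \sqrt{3}}{3}\right) + \frac{5}{11}\right) = 139 + 433 \left(2 i \sqrt{3} + \frac{5}{11}\right) = 139 + 433 \left(\frac{5}{11} + 2 i \sqrt{3}\right) = 139 + \left(\frac{2165}{11} + 866 i \sqrt{3}\right) = \frac{3694}{11} + 866 i \sqrt{3}$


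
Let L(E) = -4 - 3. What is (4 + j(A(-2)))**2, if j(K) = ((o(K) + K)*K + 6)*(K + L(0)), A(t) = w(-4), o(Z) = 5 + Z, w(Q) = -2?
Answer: 1024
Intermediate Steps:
A(t) = -2
L(E) = -7
j(K) = (-7 + K)*(6 + K*(5 + 2*K)) (j(K) = (((5 + K) + K)*K + 6)*(K - 7) = ((5 + 2*K)*K + 6)*(-7 + K) = (K*(5 + 2*K) + 6)*(-7 + K) = (6 + K*(5 + 2*K))*(-7 + K) = (-7 + K)*(6 + K*(5 + 2*K)))
(4 + j(A(-2)))**2 = (4 + (-42 - 29*(-2) - 9*(-2)**2 + 2*(-2)**3))**2 = (4 + (-42 + 58 - 9*4 + 2*(-8)))**2 = (4 + (-42 + 58 - 36 - 16))**2 = (4 - 36)**2 = (-32)**2 = 1024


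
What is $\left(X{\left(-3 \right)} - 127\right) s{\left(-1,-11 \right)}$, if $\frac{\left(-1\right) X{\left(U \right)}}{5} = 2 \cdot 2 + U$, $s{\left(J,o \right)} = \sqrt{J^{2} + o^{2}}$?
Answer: $- 132 \sqrt{122} \approx -1458.0$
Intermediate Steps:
$X{\left(U \right)} = -20 - 5 U$ ($X{\left(U \right)} = - 5 \left(2 \cdot 2 + U\right) = - 5 \left(4 + U\right) = -20 - 5 U$)
$\left(X{\left(-3 \right)} - 127\right) s{\left(-1,-11 \right)} = \left(\left(-20 - -15\right) - 127\right) \sqrt{\left(-1\right)^{2} + \left(-11\right)^{2}} = \left(\left(-20 + 15\right) - 127\right) \sqrt{1 + 121} = \left(-5 - 127\right) \sqrt{122} = - 132 \sqrt{122}$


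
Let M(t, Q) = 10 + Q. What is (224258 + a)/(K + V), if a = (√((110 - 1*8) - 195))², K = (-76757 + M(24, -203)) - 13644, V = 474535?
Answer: 224165/383941 ≈ 0.58385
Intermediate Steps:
K = -90594 (K = (-76757 + (10 - 203)) - 13644 = (-76757 - 193) - 13644 = -76950 - 13644 = -90594)
a = -93 (a = (√((110 - 8) - 195))² = (√(102 - 195))² = (√(-93))² = (I*√93)² = -93)
(224258 + a)/(K + V) = (224258 - 93)/(-90594 + 474535) = 224165/383941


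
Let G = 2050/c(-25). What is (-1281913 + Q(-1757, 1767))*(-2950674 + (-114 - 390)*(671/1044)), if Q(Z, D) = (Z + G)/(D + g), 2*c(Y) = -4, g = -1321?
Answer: 24464279564130600/6467 ≈ 3.7829e+12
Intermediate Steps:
c(Y) = -2 (c(Y) = (½)*(-4) = -2)
G = -1025 (G = 2050/(-2) = 2050*(-½) = -1025)
Q(Z, D) = (-1025 + Z)/(-1321 + D) (Q(Z, D) = (Z - 1025)/(D - 1321) = (-1025 + Z)/(-1321 + D))
(-1281913 + Q(-1757, 1767))*(-2950674 + (-114 - 390)*(671/1044)) = (-1281913 + (-1025 - 1757)/(-1321 + 1767))*(-2950674 + (-114 - 390)*(671/1044)) = (-1281913 - 2782/446)*(-2950674 - 338184/1044) = (-1281913 + (1/446)*(-2782))*(-2950674 - 504*671/1044) = (-1281913 - 1391/223)*(-2950674 - 9394/29) = -285867990/223*(-85578940/29) = 24464279564130600/6467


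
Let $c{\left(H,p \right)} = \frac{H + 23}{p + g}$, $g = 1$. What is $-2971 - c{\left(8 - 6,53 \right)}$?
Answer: $- \frac{160459}{54} \approx -2971.5$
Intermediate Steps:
$c{\left(H,p \right)} = \frac{23 + H}{1 + p}$ ($c{\left(H,p \right)} = \frac{H + 23}{p + 1} = \frac{23 + H}{1 + p}$)
$-2971 - c{\left(8 - 6,53 \right)} = -2971 - \frac{23 + \left(8 - 6\right)}{1 + 53} = -2971 - \frac{23 + 2}{54} = -2971 - \frac{1}{54} \cdot 25 = -2971 - \frac{25}{54} = - \frac{160459}{54}$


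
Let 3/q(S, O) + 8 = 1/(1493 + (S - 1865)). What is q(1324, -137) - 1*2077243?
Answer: -15818208301/7615 ≈ -2.0772e+6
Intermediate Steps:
q(S, O) = 3/(-8 + 1/(-372 + S)) (q(S, O) = 3/(-8 + 1/(1493 + (S - 1865))) = 3/(-8 + 1/(1493 + (-1865 + S))) = 3/(-8 + 1/(-372 + S)))
q(1324, -137) - 1*2077243 = 3*(372 - 1*1324)/(-2977 + 8*1324) - 1*2077243 = 3*(372 - 1324)/(-2977 + 10592) - 2077243 = 3*(-952)/7615 - 2077243 = 3*(1/7615)*(-952) - 2077243 = -2856/7615 - 2077243 = -15818208301/7615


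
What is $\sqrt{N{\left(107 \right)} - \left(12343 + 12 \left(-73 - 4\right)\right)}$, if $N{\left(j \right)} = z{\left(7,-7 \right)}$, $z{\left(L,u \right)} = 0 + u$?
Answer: $i \sqrt{11426} \approx 106.89 i$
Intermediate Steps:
$z{\left(L,u \right)} = u$
$N{\left(j \right)} = -7$
$\sqrt{N{\left(107 \right)} - \left(12343 + 12 \left(-73 - 4\right)\right)} = \sqrt{-7 - \left(12343 + 12 \left(-73 - 4\right)\right)} = \sqrt{-7 - 11419} = \sqrt{-11426} = i \sqrt{11426}$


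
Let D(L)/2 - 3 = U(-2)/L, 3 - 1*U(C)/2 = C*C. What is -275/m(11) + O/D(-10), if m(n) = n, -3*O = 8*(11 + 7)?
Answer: -65/2 ≈ -32.500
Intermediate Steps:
U(C) = 6 - 2*C² (U(C) = 6 - 2*C*C = 6 - 2*C²)
O = -48 (O = -8*(11 + 7)/3 = -8*18/3 = -⅓*144 = -48)
D(L) = 6 - 4/L (D(L) = 6 + 2*((6 - 2*(-2)²)/L) = 6 + 2*((6 - 2*4)/L) = 6 + 2*((6 - 8)/L) = 6 + 2*(-2/L) = 6 - 4/L)
-275/m(11) + O/D(-10) = -275/11 - 48/(6 - 4/(-10)) = -275*1/11 - 48/(6 - 4*(-⅒)) = -25 - 48/(6 + ⅖) = -25 - 48/32/5 = -25 - 48*5/32 = -25 - 15/2 = -65/2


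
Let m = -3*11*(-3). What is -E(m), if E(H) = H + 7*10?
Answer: -169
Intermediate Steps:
m = 99 (m = -33*(-3) = 99)
E(H) = 70 + H (E(H) = H + 70 = 70 + H)
-E(m) = -(70 + 99) = -1*169 = -169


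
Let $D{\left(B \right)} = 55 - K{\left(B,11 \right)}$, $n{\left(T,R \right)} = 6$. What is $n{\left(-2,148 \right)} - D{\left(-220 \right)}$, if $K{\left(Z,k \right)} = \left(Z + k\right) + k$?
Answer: $-247$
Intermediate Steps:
$K{\left(Z,k \right)} = Z + 2 k$
$D{\left(B \right)} = 33 - B$ ($D{\left(B \right)} = 55 - \left(B + 2 \cdot 11\right) = 55 - \left(B + 22\right) = 55 - \left(22 + B\right) = 33 - B$)
$n{\left(-2,148 \right)} - D{\left(-220 \right)} = 6 - \left(33 - -220\right) = 6 - \left(33 + 220\right) = 6 - 253 = -247$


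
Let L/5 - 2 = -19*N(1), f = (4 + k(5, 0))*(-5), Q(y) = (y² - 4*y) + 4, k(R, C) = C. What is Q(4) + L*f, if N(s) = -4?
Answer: -7796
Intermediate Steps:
Q(y) = 4 + y² - 4*y
f = -20 (f = (4 + 0)*(-5) = 4*(-5) = -20)
L = 390 (L = 10 + 5*(-19*(-4)) = 10 + 5*76 = 10 + 380 = 390)
Q(4) + L*f = (4 + 4² - 4*4) + 390*(-20) = (4 + 16 - 16) - 7800 = 4 - 7800 = -7796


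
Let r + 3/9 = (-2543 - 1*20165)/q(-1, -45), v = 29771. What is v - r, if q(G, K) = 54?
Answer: 815180/27 ≈ 30192.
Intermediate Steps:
r = -11363/27 (r = -⅓ + (-2543 - 1*20165)/54 = -⅓ + (-2543 - 20165)*(1/54) = -⅓ - 22708*1/54 = -⅓ - 11354/27 = -11363/27 ≈ -420.85)
v - r = 29771 - 1*(-11363/27) = 29771 + 11363/27 = 815180/27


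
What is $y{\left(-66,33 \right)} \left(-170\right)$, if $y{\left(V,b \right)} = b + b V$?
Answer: $364650$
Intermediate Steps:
$y{\left(V,b \right)} = b + V b$
$y{\left(-66,33 \right)} \left(-170\right) = 33 \left(1 - 66\right) \left(-170\right) = 33 \left(-65\right) \left(-170\right) = \left(-2145\right) \left(-170\right) = 364650$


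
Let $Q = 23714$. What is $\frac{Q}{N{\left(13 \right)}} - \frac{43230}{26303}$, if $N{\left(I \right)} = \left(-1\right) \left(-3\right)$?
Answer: $\frac{623619652}{78909} \approx 7903.0$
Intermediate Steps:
$N{\left(I \right)} = 3$
$\frac{Q}{N{\left(13 \right)}} - \frac{43230}{26303} = \frac{23714}{3} - \frac{43230}{26303} = \frac{623619652}{78909}$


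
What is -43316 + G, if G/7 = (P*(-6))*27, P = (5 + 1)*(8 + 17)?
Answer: -213416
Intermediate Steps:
P = 150 (P = 6*25 = 150)
G = -170100 (G = 7*((150*(-6))*27) = 7*(-900*27) = 7*(-24300) = -170100)
-43316 + G = -43316 - 170100 = -213416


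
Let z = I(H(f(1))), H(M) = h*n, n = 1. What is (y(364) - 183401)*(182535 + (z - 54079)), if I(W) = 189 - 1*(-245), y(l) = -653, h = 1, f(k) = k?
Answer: -23722720060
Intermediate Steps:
H(M) = 1 (H(M) = 1*1 = 1)
I(W) = 434 (I(W) = 189 + 245 = 434)
z = 434
(y(364) - 183401)*(182535 + (z - 54079)) = (-653 - 183401)*(182535 + (434 - 54079)) = -184054*(182535 - 53645) = -184054*128890 = -23722720060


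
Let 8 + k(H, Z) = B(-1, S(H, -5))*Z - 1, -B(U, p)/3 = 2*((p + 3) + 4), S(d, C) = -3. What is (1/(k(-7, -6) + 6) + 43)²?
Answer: 36772096/19881 ≈ 1849.6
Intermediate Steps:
B(U, p) = -42 - 6*p (B(U, p) = -6*((p + 3) + 4) = -6*((3 + p) + 4) = -6*(7 + p) = -3*(14 + 2*p) = -42 - 6*p)
k(H, Z) = -9 - 24*Z (k(H, Z) = -8 + ((-42 - 6*(-3))*Z - 1) = -8 + ((-42 + 18)*Z - 1) = -8 + (-24*Z - 1) = -8 + (-1 - 24*Z) = -9 - 24*Z)
(1/(k(-7, -6) + 6) + 43)² = (1/((-9 - 24*(-6)) + 6) + 43)² = (1/((-9 + 144) + 6) + 43)² = (1/(135 + 6) + 43)² = (1/141 + 43)² = (6064/141)² = 36772096/19881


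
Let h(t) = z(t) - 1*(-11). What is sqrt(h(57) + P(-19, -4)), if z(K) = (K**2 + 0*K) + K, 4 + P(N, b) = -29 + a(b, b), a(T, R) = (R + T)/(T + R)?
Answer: 3*sqrt(365) ≈ 57.315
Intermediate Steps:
a(T, R) = 1 (a(T, R) = (R + T)/(R + T) = 1)
P(N, b) = -32 (P(N, b) = -4 + (-29 + 1) = -4 - 28 = -32)
z(K) = K + K**2 (z(K) = (K**2 + 0) + K = K**2 + K = K + K**2)
h(t) = 11 + t*(1 + t) (h(t) = t*(1 + t) - 1*(-11) = t*(1 + t) + 11 = 11 + t*(1 + t))
sqrt(h(57) + P(-19, -4)) = sqrt((11 + 57*(1 + 57)) - 32) = sqrt((11 + 57*58) - 32) = sqrt((11 + 3306) - 32) = sqrt(3317 - 32) = sqrt(3285) = 3*sqrt(365)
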